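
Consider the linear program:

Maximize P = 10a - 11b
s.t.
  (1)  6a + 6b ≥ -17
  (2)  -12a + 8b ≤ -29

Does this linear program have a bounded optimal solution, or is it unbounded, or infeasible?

From the feasible point (19/60, -63/20), moving in the direction (6, -6) keeps every constraint satisfied while P increases without bound.

unbounded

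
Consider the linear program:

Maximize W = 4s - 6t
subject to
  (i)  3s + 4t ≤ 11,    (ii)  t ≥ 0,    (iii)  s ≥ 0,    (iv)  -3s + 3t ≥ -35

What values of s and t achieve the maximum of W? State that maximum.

Vertices and W = 4s - 6t:
  (11/3, 0) → W = 44/3
  (0, 11/4) → W = -33/2
  (0, 0) → W = 0

s = 11/3, t = 0, maximum W = 44/3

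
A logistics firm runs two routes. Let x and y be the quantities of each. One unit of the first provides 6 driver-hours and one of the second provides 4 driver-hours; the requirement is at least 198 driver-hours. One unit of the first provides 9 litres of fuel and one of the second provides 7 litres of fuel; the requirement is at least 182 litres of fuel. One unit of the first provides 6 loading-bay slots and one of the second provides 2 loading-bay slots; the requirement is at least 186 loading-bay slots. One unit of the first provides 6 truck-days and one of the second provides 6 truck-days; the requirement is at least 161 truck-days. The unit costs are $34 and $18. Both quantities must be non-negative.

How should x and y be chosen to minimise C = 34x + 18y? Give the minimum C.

x = 29, y = 6, minimum C = 1094

Corner points and C = 34x + 18y:
  (0, 93) → C = 1674
  (33, 0) → C = 1122
  (29, 6) → C = 1094
The feasible region is unbounded (it extends along (0, 1), (1, 0)), but C strictly increases along every unbounded feasible direction, so there is no improving ray and the minimum is attained at a vertex.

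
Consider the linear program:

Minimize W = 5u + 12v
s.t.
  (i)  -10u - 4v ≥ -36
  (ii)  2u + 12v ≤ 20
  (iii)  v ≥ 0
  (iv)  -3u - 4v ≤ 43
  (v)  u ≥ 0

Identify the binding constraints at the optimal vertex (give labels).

Corner points and W = 5u + 12v:
  (22/7, 8/7) → W = 206/7
  (18/5, 0) → W = 18
  (0, 5/3) → W = 20
  (0, 0) → W = 0

The minimum is at (0, 0). Substituting into each constraint, equality holds for (iii) and (v); the remaining constraints have slack.

(iii) and (v)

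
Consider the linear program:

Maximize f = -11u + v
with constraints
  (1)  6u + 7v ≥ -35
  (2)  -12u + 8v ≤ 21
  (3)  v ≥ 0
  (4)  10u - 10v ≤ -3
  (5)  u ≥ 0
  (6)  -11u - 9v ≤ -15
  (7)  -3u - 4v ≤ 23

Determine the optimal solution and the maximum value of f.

u = 0, v = 21/8, maximum f = 21/8

Feasible corners and f = -11u + v:
  (0, 21/8) → f = 21/8
  (123/200, 183/200) → f = -117/20
  (0, 5/3) → f = 5/3
The feasible region is unbounded (it extends along (2, 3), (1, 1)), but f strictly decreases along every unbounded feasible direction, so there is no improving ray and the maximum is attained at a vertex.

At the optimal vertex, -12u + 8v = 21 and u = 0.
Solving simultaneously gives u = 0, v = 21/8.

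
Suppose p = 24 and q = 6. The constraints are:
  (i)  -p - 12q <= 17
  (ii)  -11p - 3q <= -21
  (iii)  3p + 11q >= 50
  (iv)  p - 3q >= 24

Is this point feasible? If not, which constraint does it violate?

Constraint (iv): p - 3q = 6, which is not ≥ 24. All other constraints are satisfied.

not feasible — violates (iv)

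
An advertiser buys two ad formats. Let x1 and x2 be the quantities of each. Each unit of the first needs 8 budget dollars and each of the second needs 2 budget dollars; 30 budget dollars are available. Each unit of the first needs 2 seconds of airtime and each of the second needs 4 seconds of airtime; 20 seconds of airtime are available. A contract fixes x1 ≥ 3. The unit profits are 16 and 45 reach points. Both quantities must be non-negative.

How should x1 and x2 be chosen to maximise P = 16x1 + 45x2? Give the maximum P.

Extreme points and P = 16x1 + 45x2:
  (15/4, 0) → P = 60
  (3, 0) → P = 48
  (3, 3) → P = 183

x1 = 3, x2 = 3, maximum P = 183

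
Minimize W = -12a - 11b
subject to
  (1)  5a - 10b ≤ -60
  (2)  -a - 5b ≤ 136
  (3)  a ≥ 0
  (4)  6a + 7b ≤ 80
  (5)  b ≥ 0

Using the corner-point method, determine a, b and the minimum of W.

a = 4, b = 8, minimum W = -136

Vertices and W = -12a - 11b:
  (0, 6) → W = -66
  (4, 8) → W = -136
  (0, 80/7) → W = -880/7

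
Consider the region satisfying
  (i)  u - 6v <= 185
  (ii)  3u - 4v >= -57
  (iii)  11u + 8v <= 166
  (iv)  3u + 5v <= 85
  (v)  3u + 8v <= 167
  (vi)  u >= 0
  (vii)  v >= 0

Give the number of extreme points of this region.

5

The feasible vertices (each the meet of two boundaries and inside every other half-plane) are:
  (55/27, 142/9)
  (0, 57/4)
  (150/31, 437/31)
  (166/11, 0)
  (0, 0)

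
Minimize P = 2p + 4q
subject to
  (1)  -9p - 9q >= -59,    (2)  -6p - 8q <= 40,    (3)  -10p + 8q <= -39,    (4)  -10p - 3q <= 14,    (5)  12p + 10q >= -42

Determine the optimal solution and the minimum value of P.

p = 416/9, q = -119/3, minimum P = -596/9

Vertices and P = 2p + 4q:
  (416/9, -119/3) → P = -596/9
  (823/162, 239/162) → P = 1301/81
  (16/9, -19/3) → P = -196/9
  (27/98, -222/49) → P = -123/7

The binding constraints are -9p - 9q = -59 and -6p - 8q = 40.
Solving simultaneously gives p = 416/9, q = -119/3.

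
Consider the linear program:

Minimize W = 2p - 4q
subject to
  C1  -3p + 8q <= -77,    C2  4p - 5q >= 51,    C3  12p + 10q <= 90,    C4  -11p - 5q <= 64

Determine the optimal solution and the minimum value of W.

p = 23/17, q = -155/17, minimum W = 666/17

Feasible corners and W = 2p - 4q:
  (23/17, -155/17) → W = 666/17
  (745/63, -109/21) → W = 2798/63
  (-13/15, -817/75) → W = 1046/25
The feasible region is unbounded (it extends along (5, -11), (5, -6)), but W strictly increases along every unbounded feasible direction, so there is no improving ray and the minimum is attained at a vertex.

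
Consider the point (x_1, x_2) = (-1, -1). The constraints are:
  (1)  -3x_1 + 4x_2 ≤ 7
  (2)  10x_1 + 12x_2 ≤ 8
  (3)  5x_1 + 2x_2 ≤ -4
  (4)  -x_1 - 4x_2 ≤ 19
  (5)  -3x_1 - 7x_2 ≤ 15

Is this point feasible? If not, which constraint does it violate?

feasible

(1): -1 ≤ 7 ✓
(2): -22 ≤ 8 ✓
(3): -7 ≤ -4 ✓
(4): 5 ≤ 19 ✓
(5): 10 ≤ 15 ✓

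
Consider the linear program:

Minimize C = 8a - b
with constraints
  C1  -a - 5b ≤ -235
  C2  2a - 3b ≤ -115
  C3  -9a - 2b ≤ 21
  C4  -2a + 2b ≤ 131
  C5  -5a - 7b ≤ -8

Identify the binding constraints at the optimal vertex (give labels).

Corner points and C = 8a - b:
  (10, 45) → C = 35
  (-575/43, 2136/43) → C = -6736/43
  (-152/11, 1137/22) → C = -3569/22
The feasible region is unbounded (it extends along (1, 1), (3, 2)), but C strictly increases along every unbounded feasible direction, so there is no improving ray and the minimum is attained at a vertex.

The minimum is at (-152/11, 1137/22). Substituting into each constraint, equality holds for C3 and C4; the remaining constraints have slack.

C3 and C4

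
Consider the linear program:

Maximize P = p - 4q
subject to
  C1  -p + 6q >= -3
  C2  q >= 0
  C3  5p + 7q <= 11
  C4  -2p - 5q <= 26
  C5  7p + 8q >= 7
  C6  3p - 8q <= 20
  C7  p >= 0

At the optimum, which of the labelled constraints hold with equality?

Corner points and P = p - 4q:
  (11/5, 0) → P = 11/5
  (1, 0) → P = 1
  (0, 11/7) → P = -44/7
  (0, 7/8) → P = -7/2

The maximum is at (11/5, 0). Substituting into each constraint, equality holds for C2 and C3; the remaining constraints have slack.

C2 and C3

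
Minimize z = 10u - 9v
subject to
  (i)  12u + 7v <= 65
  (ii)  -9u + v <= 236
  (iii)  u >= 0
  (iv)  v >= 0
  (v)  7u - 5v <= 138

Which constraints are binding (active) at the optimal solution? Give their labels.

(i) and (iii)

Feasible corners and z = 10u - 9v:
  (0, 65/7) → z = -585/7
  (65/12, 0) → z = 325/6
  (0, 0) → z = 0

The minimum is at (0, 65/7). Substituting into each constraint, equality holds for (i) and (iii); the remaining constraints have slack.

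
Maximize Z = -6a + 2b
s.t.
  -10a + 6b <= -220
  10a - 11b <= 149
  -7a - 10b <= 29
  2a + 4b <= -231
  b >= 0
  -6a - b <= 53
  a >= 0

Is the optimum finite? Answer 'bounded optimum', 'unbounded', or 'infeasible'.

The boundaries -10a + 6b = -220 and 10a - 11b = 149 meet at (763/25, 71/5), but that point violates 2a + 4b ≤ -231. Every candidate vertex is excluded by some other constraint, so the feasible region is empty.

infeasible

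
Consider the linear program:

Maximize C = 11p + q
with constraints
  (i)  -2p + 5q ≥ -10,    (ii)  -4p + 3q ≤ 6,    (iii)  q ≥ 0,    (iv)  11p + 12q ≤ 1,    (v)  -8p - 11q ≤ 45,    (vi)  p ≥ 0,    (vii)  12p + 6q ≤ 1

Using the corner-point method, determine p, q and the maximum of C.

p = 1/12, q = 0, maximum C = 11/12

Feasible corners and C = 11p + q:
  (0, 0) → C = 0
  (1/12, 0) → C = 11/12
  (0, 1/12) → C = 1/12
  (1/13, 1/78) → C = 67/78

The binding constraints are q = 0 and 12p + 6q = 1.
Solving simultaneously gives p = 1/12, q = 0.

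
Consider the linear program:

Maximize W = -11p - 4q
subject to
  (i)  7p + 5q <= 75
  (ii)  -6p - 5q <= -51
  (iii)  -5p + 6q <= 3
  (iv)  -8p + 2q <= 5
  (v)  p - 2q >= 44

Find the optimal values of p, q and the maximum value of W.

p = 322/17, q = -213/17, maximum W = -2690/17

Extreme points and W = -11p - 4q:
  (24, -93/5) → W = -948/5
  (370/19, -233/19) → W = -3138/19
  (322/17, -213/17) → W = -2690/17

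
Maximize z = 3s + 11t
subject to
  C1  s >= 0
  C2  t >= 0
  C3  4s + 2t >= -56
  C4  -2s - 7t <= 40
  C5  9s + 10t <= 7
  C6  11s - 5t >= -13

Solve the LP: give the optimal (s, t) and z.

s = 0, t = 7/10, maximum z = 77/10

Vertices and z = 3s + 11t:
  (0, 0) → z = 0
  (0, 7/10) → z = 77/10
  (7/9, 0) → z = 7/3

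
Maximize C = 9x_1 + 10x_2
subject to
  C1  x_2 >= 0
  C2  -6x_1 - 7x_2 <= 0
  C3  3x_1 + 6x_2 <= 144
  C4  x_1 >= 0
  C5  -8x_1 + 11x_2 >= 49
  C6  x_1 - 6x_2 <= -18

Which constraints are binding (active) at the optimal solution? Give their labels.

Feasible corners and C = 9x_1 + 10x_2:
  (0, 24) → C = 240
  (430/27, 433/27) → C = 8200/27
  (0, 49/11) → C = 490/11

The maximum is at (430/27, 433/27). Substituting into each constraint, equality holds for C3 and C5; the remaining constraints have slack.

C3 and C5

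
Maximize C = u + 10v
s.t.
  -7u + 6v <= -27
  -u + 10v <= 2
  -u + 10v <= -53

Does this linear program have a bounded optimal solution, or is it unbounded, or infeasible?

From the feasible point (-3/4, -43/8), moving in the direction (10, 1) keeps every constraint satisfied while C increases without bound.

unbounded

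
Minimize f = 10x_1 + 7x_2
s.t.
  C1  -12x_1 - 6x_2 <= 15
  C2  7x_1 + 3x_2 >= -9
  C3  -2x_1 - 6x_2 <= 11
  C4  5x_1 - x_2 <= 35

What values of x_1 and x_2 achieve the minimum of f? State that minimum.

The feasible region is unbounded (it extends along (-3, 7), (1, 5)), but f strictly increases along every unbounded feasible direction, so there is no improving ray and the minimum is attained at a vertex.

x_1 = -2/5, x_2 = -17/10, minimum f = -159/10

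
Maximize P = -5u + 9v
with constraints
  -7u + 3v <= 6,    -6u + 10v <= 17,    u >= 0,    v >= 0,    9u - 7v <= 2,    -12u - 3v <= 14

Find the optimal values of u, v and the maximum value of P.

u = 139/48, v = 55/16, maximum P = 395/24

Extreme points and P = -5u + 9v:
  (0, 17/10) → P = 153/10
  (139/48, 55/16) → P = 395/24
  (0, 0) → P = 0
  (2/9, 0) → P = -10/9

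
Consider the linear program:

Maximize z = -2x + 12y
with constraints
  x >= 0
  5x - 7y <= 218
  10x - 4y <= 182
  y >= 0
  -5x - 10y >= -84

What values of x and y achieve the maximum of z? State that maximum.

x = 0, y = 42/5, maximum z = 504/5

Vertices and z = -2x + 12y:
  (0, 0) → z = 0
  (0, 42/5) → z = 504/5
  (84/5, 0) → z = -168/5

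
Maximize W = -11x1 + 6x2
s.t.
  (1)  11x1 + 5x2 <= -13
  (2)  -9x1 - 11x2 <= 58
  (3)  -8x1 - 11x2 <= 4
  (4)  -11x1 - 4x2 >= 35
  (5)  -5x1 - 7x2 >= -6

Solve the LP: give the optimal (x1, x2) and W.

Feasible corners and W = -11x1 + 6x2:
  (-54, 428/11) → W = 9102/11
  (-59, 43) → W = 907
  (-369/89, 236/89) → W = 5475/89
  (-269/57, 241/57) → W = 4405/57

The binding constraints are -9x1 - 11x2 = 58 and -5x1 - 7x2 = -6.
Solving simultaneously gives x1 = -59, x2 = 43.

x1 = -59, x2 = 43, maximum W = 907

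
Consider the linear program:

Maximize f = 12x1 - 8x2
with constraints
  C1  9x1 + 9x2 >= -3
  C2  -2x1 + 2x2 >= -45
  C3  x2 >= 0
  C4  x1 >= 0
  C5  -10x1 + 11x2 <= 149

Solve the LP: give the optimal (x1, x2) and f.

Corner points and f = 12x1 - 8x2:
  (45/2, 0) → f = 270
  (793/2, 374) → f = 1766
  (0, 0) → f = 0
  (0, 149/11) → f = -1192/11

x1 = 793/2, x2 = 374, maximum f = 1766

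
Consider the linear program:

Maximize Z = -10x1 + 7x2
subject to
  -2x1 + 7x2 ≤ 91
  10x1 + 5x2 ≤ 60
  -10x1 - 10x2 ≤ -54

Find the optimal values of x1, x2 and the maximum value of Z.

x1 = -266/45, x2 = 509/45, maximum Z = 6223/45

Extreme points and Z = -10x1 + 7x2:
  (-7/16, 103/8) → Z = 189/2
  (-266/45, 509/45) → Z = 6223/45
  (33/5, -6/5) → Z = -372/5

At the optimal vertex, -2x1 + 7x2 = 91 and -10x1 - 10x2 = -54.
Solving simultaneously gives x1 = -266/45, x2 = 509/45.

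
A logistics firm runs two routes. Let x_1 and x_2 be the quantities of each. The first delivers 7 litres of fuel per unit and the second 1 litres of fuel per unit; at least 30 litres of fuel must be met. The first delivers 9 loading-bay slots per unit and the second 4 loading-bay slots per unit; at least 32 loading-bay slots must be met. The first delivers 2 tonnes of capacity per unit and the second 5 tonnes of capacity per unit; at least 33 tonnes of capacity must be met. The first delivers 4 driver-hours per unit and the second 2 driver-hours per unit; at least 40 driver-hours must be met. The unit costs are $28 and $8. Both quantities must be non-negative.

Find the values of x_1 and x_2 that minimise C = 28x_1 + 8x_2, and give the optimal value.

Vertices and C = 28x_1 + 8x_2:
  (0, 30) → C = 240
  (33/2, 0) → C = 462
  (2, 16) → C = 184
  (67/8, 13/4) → C = 521/2
The feasible region is unbounded (it extends along (0, 1), (1, 0)), but C strictly increases along every unbounded feasible direction, so there is no improving ray and the minimum is attained at a vertex.

At the optimal vertex, 7x_1 + x_2 = 30 and 4x_1 + 2x_2 = 40.
Solving simultaneously gives x_1 = 2, x_2 = 16.

x_1 = 2, x_2 = 16, minimum C = 184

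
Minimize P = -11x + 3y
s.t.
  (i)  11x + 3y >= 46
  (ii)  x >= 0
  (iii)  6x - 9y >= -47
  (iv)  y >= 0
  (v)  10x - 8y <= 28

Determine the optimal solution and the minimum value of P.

x = 314/21, y = 319/21, minimum P = -2497/21

Extreme points and P = -11x + 3y:
  (7/3, 61/9) → P = -16/3
  (226/59, 76/59) → P = -2258/59
  (314/21, 319/21) → P = -2497/21

At the optimal vertex, 6x - 9y = -47 and 10x - 8y = 28.
Solving simultaneously gives x = 314/21, y = 319/21.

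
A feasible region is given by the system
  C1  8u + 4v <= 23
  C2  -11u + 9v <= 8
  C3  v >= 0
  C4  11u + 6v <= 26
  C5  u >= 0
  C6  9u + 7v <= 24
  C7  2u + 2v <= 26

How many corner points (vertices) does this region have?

Of the 21 pairwise boundary intersections, those satisfying every inequality are:
  (0, 8/9)
  (80/79, 168/79)
  (26/11, 0)
  (0, 0)
  (38/23, 30/23)

5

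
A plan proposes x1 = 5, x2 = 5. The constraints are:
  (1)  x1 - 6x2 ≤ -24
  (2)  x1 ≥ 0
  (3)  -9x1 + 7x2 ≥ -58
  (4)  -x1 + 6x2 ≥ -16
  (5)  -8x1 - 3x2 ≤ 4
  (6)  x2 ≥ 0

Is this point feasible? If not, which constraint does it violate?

(1): -25 ≤ -24 ✓
(2): 5 ≥ 0 ✓
(3): -10 ≥ -58 ✓
(4): 25 ≥ -16 ✓
(5): -55 ≤ 4 ✓
(6): 5 ≥ 0 ✓

feasible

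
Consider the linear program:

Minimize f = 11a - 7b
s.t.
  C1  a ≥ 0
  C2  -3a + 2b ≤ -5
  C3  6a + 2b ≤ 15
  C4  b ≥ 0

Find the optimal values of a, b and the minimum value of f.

Feasible corners and f = 11a - 7b:
  (20/9, 5/6) → f = 335/18
  (5/3, 0) → f = 55/3
  (5/2, 0) → f = 55/2

The binding constraints are -3a + 2b = -5 and b = 0.
Solving simultaneously gives a = 5/3, b = 0.

a = 5/3, b = 0, minimum f = 55/3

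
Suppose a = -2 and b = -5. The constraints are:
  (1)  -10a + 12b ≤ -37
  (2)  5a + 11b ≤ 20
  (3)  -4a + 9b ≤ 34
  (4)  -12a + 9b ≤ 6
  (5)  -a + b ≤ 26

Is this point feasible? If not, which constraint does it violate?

(1): -40 ≤ -37 ✓
(2): -65 ≤ 20 ✓
(3): -37 ≤ 34 ✓
(4): -21 ≤ 6 ✓
(5): -3 ≤ 26 ✓

feasible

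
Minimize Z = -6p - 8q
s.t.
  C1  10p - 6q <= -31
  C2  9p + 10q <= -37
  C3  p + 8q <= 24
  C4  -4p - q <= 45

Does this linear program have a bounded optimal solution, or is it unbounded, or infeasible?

bounded optimum

Feasible corners and Z = -6p - 8q:
  (-38/11, -13/22) → Z = 280/11
  (-301/34, -163/17) → Z = 2207/17
  (-268/31, 253/62) → Z = 596/31
  (-384/31, 141/31) → Z = 1176/31
The feasible region has finitely many vertices and no improving ray; the minimum is 596/31 at (-268/31, 253/62).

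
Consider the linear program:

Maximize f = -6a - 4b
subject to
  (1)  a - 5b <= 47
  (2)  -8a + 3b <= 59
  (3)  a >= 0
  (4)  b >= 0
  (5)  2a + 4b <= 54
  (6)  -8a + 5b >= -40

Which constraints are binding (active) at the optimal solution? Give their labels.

Extreme points and f = -6a - 4b:
  (0, 0) → f = 0
  (0, 27/2) → f = -54
  (5, 0) → f = -30
  (215/21, 176/21) → f = -1994/21

The maximum is at (0, 0). Substituting into each constraint, equality holds for (3) and (4); the remaining constraints have slack.

(3) and (4)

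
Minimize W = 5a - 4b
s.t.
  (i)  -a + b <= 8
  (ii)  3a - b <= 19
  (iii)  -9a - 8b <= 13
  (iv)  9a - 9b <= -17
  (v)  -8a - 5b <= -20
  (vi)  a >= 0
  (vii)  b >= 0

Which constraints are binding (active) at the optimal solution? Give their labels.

Vertices and W = 5a - 4b:
  (27/2, 43/2) → W = -37/2
  (0, 8) → W = -32
  (94/9, 37/3) → W = 26/9
  (95/117, 316/117) → W = -263/39
  (0, 4) → W = -16

The minimum is at (0, 8). Substituting into each constraint, equality holds for (i) and (vi); the remaining constraints have slack.

(i) and (vi)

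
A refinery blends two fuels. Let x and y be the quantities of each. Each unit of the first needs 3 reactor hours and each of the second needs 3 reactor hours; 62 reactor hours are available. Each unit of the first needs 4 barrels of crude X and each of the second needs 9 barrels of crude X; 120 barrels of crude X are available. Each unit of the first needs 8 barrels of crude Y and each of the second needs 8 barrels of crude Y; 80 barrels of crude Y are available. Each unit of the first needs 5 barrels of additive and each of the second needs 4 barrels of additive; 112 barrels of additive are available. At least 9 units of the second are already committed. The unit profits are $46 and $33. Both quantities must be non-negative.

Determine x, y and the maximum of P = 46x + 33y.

x = 1, y = 9, maximum P = 343

Vertices and P = 46x + 33y:
  (0, 10) → P = 330
  (0, 9) → P = 297
  (1, 9) → P = 343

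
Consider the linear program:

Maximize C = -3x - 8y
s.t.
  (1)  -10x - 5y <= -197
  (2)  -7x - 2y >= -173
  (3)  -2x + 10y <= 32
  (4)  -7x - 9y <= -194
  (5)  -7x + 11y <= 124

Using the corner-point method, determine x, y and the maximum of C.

Corner points and C = -3x - 8y:
  (833/37, 285/37) → C = -4779/37
  (167/7, 3) → C = -669/7
  (413/22, 153/22) → C = -2463/22

x = 167/7, y = 3, maximum C = -669/7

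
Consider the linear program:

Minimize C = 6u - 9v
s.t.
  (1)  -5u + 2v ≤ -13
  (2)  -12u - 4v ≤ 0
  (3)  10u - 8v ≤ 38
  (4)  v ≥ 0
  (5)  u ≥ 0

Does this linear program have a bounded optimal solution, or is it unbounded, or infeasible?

unbounded

From the feasible point (13/5, 0), moving in the direction (8, 10) keeps every constraint satisfied while C decreases without bound.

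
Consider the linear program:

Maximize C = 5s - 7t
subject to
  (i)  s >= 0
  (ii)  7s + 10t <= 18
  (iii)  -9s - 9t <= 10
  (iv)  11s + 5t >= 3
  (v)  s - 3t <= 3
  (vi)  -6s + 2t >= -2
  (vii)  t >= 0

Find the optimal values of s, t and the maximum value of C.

Extreme points and C = 5s - 7t:
  (0, 9/5) → C = -63/5
  (0, 3/5) → C = -21/5
  (28/37, 47/37) → C = -189/37
  (3/11, 0) → C = 15/11
  (1/3, 0) → C = 5/3

The optimum lies where -6s + 2t = -2 and t = 0.
Solving simultaneously gives s = 1/3, t = 0.

s = 1/3, t = 0, maximum C = 5/3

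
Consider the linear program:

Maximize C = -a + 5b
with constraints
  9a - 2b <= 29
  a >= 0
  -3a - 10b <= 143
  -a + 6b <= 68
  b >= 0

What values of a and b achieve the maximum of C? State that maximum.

a = 0, b = 34/3, maximum C = 170/3

Vertices and C = -a + 5b:
  (155/26, 641/52) → C = 2895/52
  (29/9, 0) → C = -29/9
  (0, 34/3) → C = 170/3
  (0, 0) → C = 0

At the optimal vertex, a = 0 and -a + 6b = 68.
Solving simultaneously gives a = 0, b = 34/3.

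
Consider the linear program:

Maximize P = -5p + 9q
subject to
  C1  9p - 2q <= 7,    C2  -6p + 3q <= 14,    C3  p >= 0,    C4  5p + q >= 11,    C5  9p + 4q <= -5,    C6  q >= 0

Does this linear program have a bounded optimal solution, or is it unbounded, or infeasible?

infeasible

The boundaries 9p - 2q = 7 and -6p + 3q = 14 meet at (49/15, 56/5), but that point violates 9p + 4q ≤ -5. Every candidate vertex is excluded by some other constraint, so the feasible region is empty.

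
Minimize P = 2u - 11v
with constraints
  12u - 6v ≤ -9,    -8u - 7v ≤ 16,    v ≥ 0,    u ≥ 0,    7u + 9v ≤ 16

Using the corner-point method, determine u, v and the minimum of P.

u = 0, v = 16/9, minimum P = -176/9

Vertices and P = 2u - 11v:
  (0, 3/2) → P = -33/2
  (1/10, 17/10) → P = -37/2
  (0, 16/9) → P = -176/9

At the optimal vertex, u = 0 and 7u + 9v = 16.
Solving simultaneously gives u = 0, v = 16/9.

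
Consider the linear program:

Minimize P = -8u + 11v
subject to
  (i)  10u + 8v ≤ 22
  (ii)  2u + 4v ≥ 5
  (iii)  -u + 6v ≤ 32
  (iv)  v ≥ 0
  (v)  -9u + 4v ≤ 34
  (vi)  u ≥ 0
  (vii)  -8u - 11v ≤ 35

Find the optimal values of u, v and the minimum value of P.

Vertices and P = -8u + 11v:
  (2, 1/4) → P = -53/4
  (0, 11/4) → P = 121/4
  (0, 5/4) → P = 55/4

u = 2, v = 1/4, minimum P = -53/4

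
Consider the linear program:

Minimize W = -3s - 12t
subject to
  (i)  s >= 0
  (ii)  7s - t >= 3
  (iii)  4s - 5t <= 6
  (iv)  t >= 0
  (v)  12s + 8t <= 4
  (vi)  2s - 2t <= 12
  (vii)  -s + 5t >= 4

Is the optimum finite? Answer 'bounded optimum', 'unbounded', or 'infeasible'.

infeasible

The boundaries 7s - t = 3 and -s + 5t = 4 meet at (19/34, 31/34), but that point violates 12s + 8t ≤ 4. Every candidate vertex is excluded by some other constraint, so the feasible region is empty.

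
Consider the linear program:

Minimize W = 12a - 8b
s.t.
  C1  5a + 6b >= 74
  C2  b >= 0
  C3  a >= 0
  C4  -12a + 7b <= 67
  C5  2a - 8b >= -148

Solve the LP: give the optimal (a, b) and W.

Extreme points and W = 12a - 8b:
  (74/5, 0) → W = 888/5
  (116/107, 1223/107) → W = -8392/107
  (250/41, 821/41) → W = -3568/41
The feasible region is unbounded (it extends along (1, 0), (4, 1)), but W strictly increases along every unbounded feasible direction, so there is no improving ray and the minimum is attained at a vertex.

The binding constraints are -12a + 7b = 67 and 2a - 8b = -148.
Solving simultaneously gives a = 250/41, b = 821/41.

a = 250/41, b = 821/41, minimum W = -3568/41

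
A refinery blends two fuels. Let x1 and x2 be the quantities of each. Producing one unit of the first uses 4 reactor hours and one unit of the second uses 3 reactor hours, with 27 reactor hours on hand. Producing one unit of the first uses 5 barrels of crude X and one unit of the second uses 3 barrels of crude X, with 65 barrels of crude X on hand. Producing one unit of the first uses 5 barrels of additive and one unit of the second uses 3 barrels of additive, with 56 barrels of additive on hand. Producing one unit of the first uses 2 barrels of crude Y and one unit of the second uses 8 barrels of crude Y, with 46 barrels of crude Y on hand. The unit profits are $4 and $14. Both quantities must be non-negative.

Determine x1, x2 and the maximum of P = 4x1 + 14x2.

At the optimal vertex, 4x1 + 3x2 = 27 and 2x1 + 8x2 = 46.
Solving simultaneously gives x1 = 3, x2 = 5.

x1 = 3, x2 = 5, maximum P = 82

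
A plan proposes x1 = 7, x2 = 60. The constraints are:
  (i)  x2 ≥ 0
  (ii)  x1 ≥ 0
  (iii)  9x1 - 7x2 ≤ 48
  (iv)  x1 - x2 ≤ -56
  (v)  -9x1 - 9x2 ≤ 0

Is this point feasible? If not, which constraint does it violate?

Constraint (iv): x1 - x2 = -53, which is not ≤ -56. All other constraints are satisfied.

not feasible — violates (iv)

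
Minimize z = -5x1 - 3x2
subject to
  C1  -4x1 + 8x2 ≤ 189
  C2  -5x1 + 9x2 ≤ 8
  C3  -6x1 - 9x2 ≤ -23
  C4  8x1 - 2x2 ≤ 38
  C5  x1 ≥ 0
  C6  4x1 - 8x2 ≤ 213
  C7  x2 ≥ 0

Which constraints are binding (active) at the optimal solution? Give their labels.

C2 and C4

Extreme points and z = -5x1 - 3x2:
  (15/11, 163/99) → z = -388/33
  (179/31, 127/31) → z = -1276/31
  (23/6, 0) → z = -115/6
  (19/4, 0) → z = -95/4

The minimum is at (179/31, 127/31). Substituting into each constraint, equality holds for C2 and C4; the remaining constraints have slack.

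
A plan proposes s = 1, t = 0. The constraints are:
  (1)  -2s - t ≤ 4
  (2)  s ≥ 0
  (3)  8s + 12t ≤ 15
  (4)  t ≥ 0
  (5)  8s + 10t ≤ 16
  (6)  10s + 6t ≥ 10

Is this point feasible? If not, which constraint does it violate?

feasible

(1): -2 ≤ 4 ✓
(2): 1 ≥ 0 ✓
(3): 8 ≤ 15 ✓
(4): 0 ≥ 0 ✓
(5): 8 ≤ 16 ✓
(6): 10 ≥ 10 ✓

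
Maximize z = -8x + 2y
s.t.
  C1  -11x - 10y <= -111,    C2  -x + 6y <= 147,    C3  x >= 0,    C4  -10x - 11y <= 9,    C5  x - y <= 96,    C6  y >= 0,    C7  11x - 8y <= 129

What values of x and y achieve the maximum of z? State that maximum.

Corner points and z = -8x + 2y:
  (0, 111/10) → z = 111/5
  (111/11, 0) → z = -888/11
  (0, 49/2) → z = 49
  (975/29, 873/29) → z = -6054/29
  (129/11, 0) → z = -1032/11

x = 0, y = 49/2, maximum z = 49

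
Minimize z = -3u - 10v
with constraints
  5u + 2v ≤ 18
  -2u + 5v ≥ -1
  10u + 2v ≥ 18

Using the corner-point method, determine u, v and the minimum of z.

u = 0, v = 9, minimum z = -90

Corner points and z = -3u - 10v:
  (92/29, 31/29) → z = -586/29
  (0, 9) → z = -90
  (46/27, 13/27) → z = -268/27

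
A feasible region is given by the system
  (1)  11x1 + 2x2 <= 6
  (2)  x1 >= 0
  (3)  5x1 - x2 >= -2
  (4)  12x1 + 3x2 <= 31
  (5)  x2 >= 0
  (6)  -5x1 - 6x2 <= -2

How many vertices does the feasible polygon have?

Intersecting each pair of boundary lines and keeping only the points that satisfy every inequality leaves:
  (2/21, 52/21)
  (6/11, 0)
  (0, 2)
  (0, 1/3)
  (2/5, 0)

5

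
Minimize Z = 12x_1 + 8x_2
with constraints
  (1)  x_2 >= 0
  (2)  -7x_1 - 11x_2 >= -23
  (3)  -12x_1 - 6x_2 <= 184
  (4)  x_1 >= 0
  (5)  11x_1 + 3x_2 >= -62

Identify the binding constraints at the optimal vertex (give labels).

(1) and (4)

Feasible corners and Z = 12x_1 + 8x_2:
  (23/7, 0) → Z = 276/7
  (0, 0) → Z = 0
  (0, 23/11) → Z = 184/11

The minimum is at (0, 0). Substituting into each constraint, equality holds for (1) and (4); the remaining constraints have slack.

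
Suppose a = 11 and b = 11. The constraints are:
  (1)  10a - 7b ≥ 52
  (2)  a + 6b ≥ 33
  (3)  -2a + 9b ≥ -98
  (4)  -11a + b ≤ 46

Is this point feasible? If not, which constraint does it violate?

Constraint (1): 10a - 7b = 33, which is not ≥ 52. All other constraints are satisfied.

not feasible — violates (1)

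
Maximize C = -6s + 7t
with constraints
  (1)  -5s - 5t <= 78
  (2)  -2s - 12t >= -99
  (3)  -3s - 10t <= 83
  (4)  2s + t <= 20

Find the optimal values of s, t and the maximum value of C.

s = -1431/50, t = 651/50, maximum C = 13143/50

Extreme points and C = -6s + 7t:
  (-1431/50, 651/50) → C = 13143/50
  (-73/7, -181/35) → C = 923/35
  (141/22, 79/11) → C = 130/11
  (283/17, -226/17) → C = -3280/17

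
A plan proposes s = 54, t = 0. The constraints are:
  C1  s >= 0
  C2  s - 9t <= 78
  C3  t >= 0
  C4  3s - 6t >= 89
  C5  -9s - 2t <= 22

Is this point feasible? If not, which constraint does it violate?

feasible

C1: 54 ≥ 0 ✓
C2: 54 ≤ 78 ✓
C3: 0 ≥ 0 ✓
C4: 162 ≥ 89 ✓
C5: -486 ≤ 22 ✓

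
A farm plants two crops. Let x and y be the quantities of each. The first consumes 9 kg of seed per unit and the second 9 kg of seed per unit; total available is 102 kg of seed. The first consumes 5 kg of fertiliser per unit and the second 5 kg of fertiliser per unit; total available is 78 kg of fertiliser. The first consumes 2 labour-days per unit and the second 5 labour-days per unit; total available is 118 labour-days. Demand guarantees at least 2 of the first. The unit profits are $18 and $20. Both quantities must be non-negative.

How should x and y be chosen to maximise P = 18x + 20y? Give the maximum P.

Feasible corners and P = 18x + 20y:
  (34/3, 0) → P = 204
  (2, 0) → P = 36
  (2, 28/3) → P = 668/3

The optimum lies where 9x + 9y = 102 and x = 2.
Solving simultaneously gives x = 2, y = 28/3.

x = 2, y = 28/3, maximum P = 668/3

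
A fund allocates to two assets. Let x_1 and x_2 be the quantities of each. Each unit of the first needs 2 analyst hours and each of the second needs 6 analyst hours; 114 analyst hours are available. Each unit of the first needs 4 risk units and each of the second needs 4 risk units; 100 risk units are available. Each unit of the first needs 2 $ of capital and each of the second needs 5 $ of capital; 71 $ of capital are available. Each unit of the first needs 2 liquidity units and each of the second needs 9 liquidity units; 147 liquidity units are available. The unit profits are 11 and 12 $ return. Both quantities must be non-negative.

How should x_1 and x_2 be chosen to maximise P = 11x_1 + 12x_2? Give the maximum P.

Corner points and P = 11x_1 + 12x_2:
  (0, 0) → P = 0
  (0, 71/5) → P = 852/5
  (25, 0) → P = 275
  (18, 7) → P = 282

The optimum lies where 4x_1 + 4x_2 = 100 and 2x_1 + 5x_2 = 71.
Solving simultaneously gives x_1 = 18, x_2 = 7.

x_1 = 18, x_2 = 7, maximum P = 282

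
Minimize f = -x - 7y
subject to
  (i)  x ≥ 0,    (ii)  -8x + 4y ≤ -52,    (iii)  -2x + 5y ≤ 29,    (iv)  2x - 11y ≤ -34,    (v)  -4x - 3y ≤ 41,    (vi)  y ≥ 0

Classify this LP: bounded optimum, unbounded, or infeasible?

From the feasible point (47/4, 21/2), moving in the direction (11, 2) keeps every constraint satisfied while f decreases without bound.

unbounded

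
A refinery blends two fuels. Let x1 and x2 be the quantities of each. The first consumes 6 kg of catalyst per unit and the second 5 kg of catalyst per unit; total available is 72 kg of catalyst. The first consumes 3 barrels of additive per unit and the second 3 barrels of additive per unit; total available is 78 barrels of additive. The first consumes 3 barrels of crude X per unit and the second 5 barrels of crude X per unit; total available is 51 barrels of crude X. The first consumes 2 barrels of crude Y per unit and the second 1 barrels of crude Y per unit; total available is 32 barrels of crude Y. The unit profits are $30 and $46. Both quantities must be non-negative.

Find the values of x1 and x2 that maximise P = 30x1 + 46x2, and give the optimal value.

x1 = 7, x2 = 6, maximum P = 486

The optimum lies where 6x1 + 5x2 = 72 and 3x1 + 5x2 = 51.
Solving simultaneously gives x1 = 7, x2 = 6.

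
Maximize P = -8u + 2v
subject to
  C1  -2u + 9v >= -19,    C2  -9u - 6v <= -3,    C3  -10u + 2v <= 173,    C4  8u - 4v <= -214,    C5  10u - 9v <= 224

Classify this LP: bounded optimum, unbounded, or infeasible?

From the feasible point (-11, 63/2), moving in the direction (2, 10) keeps every constraint satisfied while P increases without bound.

unbounded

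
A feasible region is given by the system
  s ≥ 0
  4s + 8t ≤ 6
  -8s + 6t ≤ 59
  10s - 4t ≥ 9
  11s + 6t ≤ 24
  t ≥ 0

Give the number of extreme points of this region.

The feasible vertices (each the meet of two boundaries and inside every other half-plane) are:
  (1, 1/4)
  (3/2, 0)
  (9/10, 0)

3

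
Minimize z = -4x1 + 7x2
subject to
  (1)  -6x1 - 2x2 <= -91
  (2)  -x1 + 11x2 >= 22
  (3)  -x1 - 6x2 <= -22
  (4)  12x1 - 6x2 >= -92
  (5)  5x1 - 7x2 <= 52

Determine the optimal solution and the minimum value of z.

x1 = 121/8, x2 = 27/8, minimum z = -295/8

Corner points and z = -4x1 + 7x2:
  (957/68, 223/68) → z = -2267/68
  (181/30, 137/5) → z = 503/3
  (121/8, 27/8) → z = -295/8
The feasible region is unbounded (it extends along (1, 2), (7, 5)), but z strictly increases along every unbounded feasible direction, so there is no improving ray and the minimum is attained at a vertex.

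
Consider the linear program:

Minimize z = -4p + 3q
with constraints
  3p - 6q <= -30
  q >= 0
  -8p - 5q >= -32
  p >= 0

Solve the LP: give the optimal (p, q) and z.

The optimum lies where 3p - 6q = -30 and -8p - 5q = -32.
Solving simultaneously gives p = 2/3, q = 16/3.

p = 2/3, q = 16/3, minimum z = 40/3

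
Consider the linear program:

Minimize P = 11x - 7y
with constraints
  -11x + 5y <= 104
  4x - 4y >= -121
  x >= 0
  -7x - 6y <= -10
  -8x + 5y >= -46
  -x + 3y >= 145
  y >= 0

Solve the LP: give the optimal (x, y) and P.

Vertices and P = 11x - 7y:
  (263/4, 96) → P = 205/4
  (217/8, 459/8) → P = -413/4
  (863/19, 1206/19) → P = 1051/19

The binding constraints are 4x - 4y = -121 and -x + 3y = 145.
Solving simultaneously gives x = 217/8, y = 459/8.

x = 217/8, y = 459/8, minimum P = -413/4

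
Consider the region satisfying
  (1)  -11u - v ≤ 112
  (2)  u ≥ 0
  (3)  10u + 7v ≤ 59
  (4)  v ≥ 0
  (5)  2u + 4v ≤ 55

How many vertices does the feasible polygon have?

3

Intersecting each pair of boundary lines and keeping only the points that satisfy every inequality leaves:
  (0, 59/7)
  (0, 0)
  (59/10, 0)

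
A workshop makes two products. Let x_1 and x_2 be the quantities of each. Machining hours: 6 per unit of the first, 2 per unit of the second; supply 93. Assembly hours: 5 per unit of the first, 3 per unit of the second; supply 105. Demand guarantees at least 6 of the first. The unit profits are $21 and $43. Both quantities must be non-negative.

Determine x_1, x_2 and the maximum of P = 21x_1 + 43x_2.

x_1 = 6, x_2 = 25, maximum P = 1201

Feasible corners and P = 21x_1 + 43x_2:
  (31/2, 0) → P = 651/2
  (6, 0) → P = 126
  (69/8, 165/8) → P = 1068
  (6, 25) → P = 1201

The optimum lies where 5x_1 + 3x_2 = 105 and x_1 = 6.
Solving simultaneously gives x_1 = 6, x_2 = 25.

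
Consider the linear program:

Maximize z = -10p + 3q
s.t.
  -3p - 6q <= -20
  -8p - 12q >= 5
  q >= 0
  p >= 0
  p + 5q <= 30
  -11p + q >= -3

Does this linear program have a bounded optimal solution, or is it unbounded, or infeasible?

infeasible

The boundaries -3p - 6q = -20 and p = 0 meet at (0, 10/3), but that point violates -8p - 12q ≥ 5. Every candidate vertex is excluded by some other constraint, so the feasible region is empty.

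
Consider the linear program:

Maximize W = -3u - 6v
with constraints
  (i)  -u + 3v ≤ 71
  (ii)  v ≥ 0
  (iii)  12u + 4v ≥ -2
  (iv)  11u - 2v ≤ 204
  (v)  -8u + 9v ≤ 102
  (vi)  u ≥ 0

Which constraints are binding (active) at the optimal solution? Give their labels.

(ii) and (vi)

Vertices and W = -3u - 6v:
  (754/31, 985/31) → W = -8172/31
  (111/5, 466/15) → W = -253
  (204/11, 0) → W = -612/11
  (0, 0) → W = 0
  (0, 34/3) → W = -68

The maximum is at (0, 0). Substituting into each constraint, equality holds for (ii) and (vi); the remaining constraints have slack.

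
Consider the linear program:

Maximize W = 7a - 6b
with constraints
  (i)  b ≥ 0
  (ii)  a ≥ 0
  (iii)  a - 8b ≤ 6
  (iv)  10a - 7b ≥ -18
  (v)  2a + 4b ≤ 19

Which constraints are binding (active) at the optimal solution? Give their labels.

Vertices and W = 7a - 6b:
  (0, 0) → W = 0
  (6, 0) → W = 42
  (0, 18/7) → W = -108/7
  (44/5, 7/20) → W = 119/2
  (61/54, 113/27) → W = -929/54

The maximum is at (44/5, 7/20). Substituting into each constraint, equality holds for (iii) and (v); the remaining constraints have slack.

(iii) and (v)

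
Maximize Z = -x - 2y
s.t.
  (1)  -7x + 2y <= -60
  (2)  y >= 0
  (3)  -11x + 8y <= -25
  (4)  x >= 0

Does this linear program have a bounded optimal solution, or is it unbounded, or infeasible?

Extreme points and Z = -x - 2y:
  (60/7, 0) → Z = -60/7
  (215/17, 485/34) → Z = -700/17
The feasible region has finitely many vertices and no improving ray; the maximum is -60/7 at (60/7, 0).

bounded optimum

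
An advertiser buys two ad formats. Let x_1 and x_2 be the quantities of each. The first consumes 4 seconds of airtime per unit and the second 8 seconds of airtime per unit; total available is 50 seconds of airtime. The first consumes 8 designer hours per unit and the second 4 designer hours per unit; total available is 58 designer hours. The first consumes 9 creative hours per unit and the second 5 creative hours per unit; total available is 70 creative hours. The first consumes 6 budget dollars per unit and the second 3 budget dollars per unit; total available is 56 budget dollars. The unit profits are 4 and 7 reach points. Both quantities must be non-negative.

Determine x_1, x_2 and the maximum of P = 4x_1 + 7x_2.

Vertices and P = 4x_1 + 7x_2:
  (0, 0) → P = 0
  (0, 25/4) → P = 175/4
  (29/4, 0) → P = 29
  (11/2, 7/2) → P = 93/2

At the optimal vertex, 4x_1 + 8x_2 = 50 and 8x_1 + 4x_2 = 58.
Solving simultaneously gives x_1 = 11/2, x_2 = 7/2.

x_1 = 11/2, x_2 = 7/2, maximum P = 93/2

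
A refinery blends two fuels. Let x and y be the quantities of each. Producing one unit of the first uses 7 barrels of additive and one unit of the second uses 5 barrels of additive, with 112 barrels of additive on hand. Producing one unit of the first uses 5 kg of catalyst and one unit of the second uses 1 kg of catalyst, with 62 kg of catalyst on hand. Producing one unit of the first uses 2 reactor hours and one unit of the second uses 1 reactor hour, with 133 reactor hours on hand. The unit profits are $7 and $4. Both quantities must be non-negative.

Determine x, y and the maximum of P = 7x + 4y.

x = 11, y = 7, maximum P = 105

The optimum lies where 7x + 5y = 112 and 5x + y = 62.
Solving simultaneously gives x = 11, y = 7.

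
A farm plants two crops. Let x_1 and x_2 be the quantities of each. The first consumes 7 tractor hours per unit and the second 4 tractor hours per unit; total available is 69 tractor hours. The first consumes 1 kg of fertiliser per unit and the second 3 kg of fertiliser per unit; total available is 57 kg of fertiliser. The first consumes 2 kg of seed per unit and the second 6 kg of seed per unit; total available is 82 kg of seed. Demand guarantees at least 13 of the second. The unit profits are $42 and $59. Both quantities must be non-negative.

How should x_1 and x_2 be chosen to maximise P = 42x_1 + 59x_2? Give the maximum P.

Extreme points and P = 42x_1 + 59x_2:
  (0, 41/3) → P = 2419/3
  (0, 13) → P = 767
  (2, 13) → P = 851

x_1 = 2, x_2 = 13, maximum P = 851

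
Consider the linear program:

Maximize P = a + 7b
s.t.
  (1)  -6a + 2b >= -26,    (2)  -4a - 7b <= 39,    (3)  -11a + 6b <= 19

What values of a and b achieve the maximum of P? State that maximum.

a = 97/7, b = 200/7, maximum P = 1497/7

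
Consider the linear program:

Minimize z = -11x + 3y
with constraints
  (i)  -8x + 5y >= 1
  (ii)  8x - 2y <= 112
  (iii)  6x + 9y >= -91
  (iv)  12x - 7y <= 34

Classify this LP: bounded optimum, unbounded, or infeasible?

bounded optimum

Feasible corners and z = -11x + 3y:
  (281/12, 113/3) → z = -1735/12
  (-232/51, -361/51) → z = 1469/51
The feasible region has finitely many vertices and no improving ray; the minimum is -1735/12 at (281/12, 113/3).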